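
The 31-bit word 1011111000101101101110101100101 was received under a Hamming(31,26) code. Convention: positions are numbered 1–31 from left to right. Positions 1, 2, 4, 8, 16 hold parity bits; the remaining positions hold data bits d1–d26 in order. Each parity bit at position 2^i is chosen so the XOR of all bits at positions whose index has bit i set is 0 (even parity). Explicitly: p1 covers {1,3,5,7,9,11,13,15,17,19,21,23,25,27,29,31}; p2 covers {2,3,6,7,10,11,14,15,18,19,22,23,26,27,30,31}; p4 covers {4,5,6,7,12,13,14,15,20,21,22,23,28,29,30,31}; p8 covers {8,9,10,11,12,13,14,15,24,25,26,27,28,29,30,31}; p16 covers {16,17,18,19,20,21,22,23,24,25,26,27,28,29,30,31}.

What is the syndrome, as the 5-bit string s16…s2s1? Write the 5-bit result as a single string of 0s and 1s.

01111

s1 (pos 1,3,5,7,9,11,13,15,17,19,21,23,25,27,29,31): 1⊕1⊕1⊕1⊕0⊕1⊕1⊕0⊕1⊕1⊕1⊕1⊕1⊕0⊕1⊕1 = 1
s2 (pos 2,3,6,7,10,11,14,15,18,19,22,23,26,27,30,31): 0⊕1⊕1⊕1⊕0⊕1⊕1⊕0⊕0⊕1⊕0⊕1⊕1⊕0⊕0⊕1 = 1
s4 (pos 4,5,6,7,12,13,14,15,20,21,22,23,28,29,30,31): 1⊕1⊕1⊕1⊕0⊕1⊕1⊕0⊕1⊕1⊕0⊕1⊕0⊕1⊕0⊕1 = 1
s8 (pos 8,9,10,11,12,13,14,15,24,25,26,27,28,29,30,31): 0⊕0⊕0⊕1⊕0⊕1⊕1⊕0⊕0⊕1⊕1⊕0⊕0⊕1⊕0⊕1 = 1
s16 (pos 16,17,18,19,20,21,22,23,24,25,26,27,28,29,30,31): 1⊕1⊕0⊕1⊕1⊕1⊕0⊕1⊕0⊕1⊕1⊕0⊕0⊕1⊕0⊕1 = 0
Syndrome s16…s1 = 01111 → error at position 15.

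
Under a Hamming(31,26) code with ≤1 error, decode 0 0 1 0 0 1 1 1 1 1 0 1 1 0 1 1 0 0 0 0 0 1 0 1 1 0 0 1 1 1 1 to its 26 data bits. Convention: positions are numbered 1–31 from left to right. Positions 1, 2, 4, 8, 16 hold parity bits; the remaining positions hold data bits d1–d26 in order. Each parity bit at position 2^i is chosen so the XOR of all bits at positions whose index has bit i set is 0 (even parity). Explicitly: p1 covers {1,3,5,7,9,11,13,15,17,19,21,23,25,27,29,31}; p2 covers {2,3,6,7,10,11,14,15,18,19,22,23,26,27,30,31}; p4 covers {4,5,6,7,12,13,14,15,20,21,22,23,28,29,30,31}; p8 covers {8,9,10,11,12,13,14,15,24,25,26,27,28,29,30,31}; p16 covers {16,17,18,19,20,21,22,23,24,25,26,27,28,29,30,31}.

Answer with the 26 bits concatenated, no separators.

10111101101000001011001111

s1 (pos 1,3,5,7,9,11,13,15,17,19,21,23,25,27,29,31): 0⊕1⊕0⊕1⊕1⊕0⊕1⊕1⊕0⊕0⊕0⊕0⊕1⊕0⊕1⊕1 = 0
s2 (pos 2,3,6,7,10,11,14,15,18,19,22,23,26,27,30,31): 0⊕1⊕1⊕1⊕1⊕0⊕0⊕1⊕0⊕0⊕1⊕0⊕0⊕0⊕1⊕1 = 0
s4 (pos 4,5,6,7,12,13,14,15,20,21,22,23,28,29,30,31): 0⊕0⊕1⊕1⊕1⊕1⊕0⊕1⊕0⊕0⊕1⊕0⊕1⊕1⊕1⊕1 = 0
s8 (pos 8,9,10,11,12,13,14,15,24,25,26,27,28,29,30,31): 1⊕1⊕1⊕0⊕1⊕1⊕0⊕1⊕1⊕1⊕0⊕0⊕1⊕1⊕1⊕1 = 0
s16 (pos 16,17,18,19,20,21,22,23,24,25,26,27,28,29,30,31): 1⊕0⊕0⊕0⊕0⊕0⊕1⊕0⊕1⊕1⊕0⊕0⊕1⊕1⊕1⊕1 = 0
Syndrome s16…s1 = 00000 → no error.
Read data bits from positions 3,5,6,7,9,10,11,12,13,14,15,17,18,19,20,21,22,23,24,25,26,27,28,29,30,31: 10111101101000001011001111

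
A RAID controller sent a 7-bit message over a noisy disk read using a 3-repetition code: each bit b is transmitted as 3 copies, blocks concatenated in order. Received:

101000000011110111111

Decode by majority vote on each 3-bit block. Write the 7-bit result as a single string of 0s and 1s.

Block 1 (101): 2 ones → 1
Block 2 (000): 0 ones → 0
Block 3 (000): 0 ones → 0
Block 4 (011): 2 ones → 1
Block 5 (110): 2 ones → 1
Block 6 (111): 3 ones → 1
Block 7 (111): 3 ones → 1

1001111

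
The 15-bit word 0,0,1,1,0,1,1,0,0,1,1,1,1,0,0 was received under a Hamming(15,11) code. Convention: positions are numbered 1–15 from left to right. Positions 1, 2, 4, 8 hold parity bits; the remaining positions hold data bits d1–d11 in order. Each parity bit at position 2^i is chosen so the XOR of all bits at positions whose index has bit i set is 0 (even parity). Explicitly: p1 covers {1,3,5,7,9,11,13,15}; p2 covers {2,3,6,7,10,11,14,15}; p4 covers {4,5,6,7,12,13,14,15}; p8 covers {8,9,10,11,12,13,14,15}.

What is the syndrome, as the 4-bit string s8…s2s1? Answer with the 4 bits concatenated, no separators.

0110

s1 (pos 1,3,5,7,9,11,13,15): 0⊕1⊕0⊕1⊕0⊕1⊕1⊕0 = 0
s2 (pos 2,3,6,7,10,11,14,15): 0⊕1⊕1⊕1⊕1⊕1⊕0⊕0 = 1
s4 (pos 4,5,6,7,12,13,14,15): 1⊕0⊕1⊕1⊕1⊕1⊕0⊕0 = 1
s8 (pos 8,9,10,11,12,13,14,15): 0⊕0⊕1⊕1⊕1⊕1⊕0⊕0 = 0
Syndrome s8…s1 = 0110 → error at position 6.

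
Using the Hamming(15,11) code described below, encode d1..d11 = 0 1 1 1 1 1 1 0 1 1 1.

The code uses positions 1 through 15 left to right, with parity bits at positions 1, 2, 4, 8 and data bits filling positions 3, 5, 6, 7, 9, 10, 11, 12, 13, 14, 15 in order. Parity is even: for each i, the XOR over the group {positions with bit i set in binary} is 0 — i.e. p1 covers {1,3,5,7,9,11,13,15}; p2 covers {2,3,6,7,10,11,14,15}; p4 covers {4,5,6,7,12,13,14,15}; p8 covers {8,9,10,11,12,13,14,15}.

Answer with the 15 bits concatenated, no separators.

Place data at non-parity positions: p1 p2 0 p4 1 1 1 p8 1 1 1 0 1 1 1
p1 (pos 1,3,5,7,9,11,13,15): XOR of data positions = 0⊕1⊕1⊕1⊕1⊕1⊕1 = 0
p2 (pos 2,3,6,7,10,11,14,15): XOR of data positions = 0⊕1⊕1⊕1⊕1⊕1⊕1 = 0
p4 (pos 4,5,6,7,12,13,14,15): XOR of data positions = 1⊕1⊕1⊕0⊕1⊕1⊕1 = 0
p8 (pos 8,9,10,11,12,13,14,15): XOR of data positions = 1⊕1⊕1⊕0⊕1⊕1⊕1 = 0
Codeword: 000011101110111

000011101110111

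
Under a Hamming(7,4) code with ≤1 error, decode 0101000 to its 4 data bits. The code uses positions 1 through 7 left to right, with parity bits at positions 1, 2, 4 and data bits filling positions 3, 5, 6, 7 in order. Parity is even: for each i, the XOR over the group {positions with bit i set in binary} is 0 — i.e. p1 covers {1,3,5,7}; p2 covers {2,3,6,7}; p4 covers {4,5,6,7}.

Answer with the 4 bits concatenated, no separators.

s1 (pos 1,3,5,7): 0⊕0⊕0⊕0 = 0
s2 (pos 2,3,6,7): 1⊕0⊕0⊕0 = 1
s4 (pos 4,5,6,7): 1⊕0⊕0⊕0 = 1
Syndrome s4…s1 = 110 → error at position 6.
Flip position 6: 0101000 → 0101010
Read data bits from positions 3,5,6,7: 0010

0010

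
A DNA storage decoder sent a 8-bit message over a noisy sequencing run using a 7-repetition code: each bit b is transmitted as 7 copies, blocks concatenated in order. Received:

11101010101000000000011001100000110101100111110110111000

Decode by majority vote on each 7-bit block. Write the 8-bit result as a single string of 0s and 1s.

Block 1 (1110101): 5 ones → 1
Block 2 (0101000): 2 ones → 0
Block 3 (0000000): 0 ones → 0
Block 4 (1100110): 4 ones → 1
Block 5 (0000110): 2 ones → 0
Block 6 (1011001): 4 ones → 1
Block 7 (1111011): 6 ones → 1
Block 8 (0111000): 3 ones → 0

10010110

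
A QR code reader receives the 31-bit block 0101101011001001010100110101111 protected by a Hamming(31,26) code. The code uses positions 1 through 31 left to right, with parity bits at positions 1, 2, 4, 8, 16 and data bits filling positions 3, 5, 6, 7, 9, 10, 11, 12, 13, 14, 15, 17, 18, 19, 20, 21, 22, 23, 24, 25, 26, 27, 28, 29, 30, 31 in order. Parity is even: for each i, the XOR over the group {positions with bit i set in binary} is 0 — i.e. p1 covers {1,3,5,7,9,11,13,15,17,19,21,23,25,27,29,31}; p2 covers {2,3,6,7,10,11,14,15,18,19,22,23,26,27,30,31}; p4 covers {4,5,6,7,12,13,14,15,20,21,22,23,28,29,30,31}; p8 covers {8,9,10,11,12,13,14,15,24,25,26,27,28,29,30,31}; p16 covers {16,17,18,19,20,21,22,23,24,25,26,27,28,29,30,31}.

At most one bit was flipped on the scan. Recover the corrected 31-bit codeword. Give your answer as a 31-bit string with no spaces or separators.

s1 (pos 1,3,5,7,9,11,13,15,17,19,21,23,25,27,29,31): 0⊕0⊕1⊕1⊕1⊕0⊕1⊕0⊕0⊕0⊕0⊕1⊕0⊕0⊕1⊕1 = 1
s2 (pos 2,3,6,7,10,11,14,15,18,19,22,23,26,27,30,31): 1⊕0⊕0⊕1⊕1⊕0⊕0⊕0⊕1⊕0⊕0⊕1⊕1⊕0⊕1⊕1 = 0
s4 (pos 4,5,6,7,12,13,14,15,20,21,22,23,28,29,30,31): 1⊕1⊕0⊕1⊕0⊕1⊕0⊕0⊕1⊕0⊕0⊕1⊕1⊕1⊕1⊕1 = 0
s8 (pos 8,9,10,11,12,13,14,15,24,25,26,27,28,29,30,31): 0⊕1⊕1⊕0⊕0⊕1⊕0⊕0⊕1⊕0⊕1⊕0⊕1⊕1⊕1⊕1 = 1
s16 (pos 16,17,18,19,20,21,22,23,24,25,26,27,28,29,30,31): 1⊕0⊕1⊕0⊕1⊕0⊕0⊕1⊕1⊕0⊕1⊕0⊕1⊕1⊕1⊕1 = 0
Syndrome s16…s1 = 01001 → error at position 9.
Flip position 9: 0101101011001001010100110101111 → 0101101001001001010100110101111

0101101001001001010100110101111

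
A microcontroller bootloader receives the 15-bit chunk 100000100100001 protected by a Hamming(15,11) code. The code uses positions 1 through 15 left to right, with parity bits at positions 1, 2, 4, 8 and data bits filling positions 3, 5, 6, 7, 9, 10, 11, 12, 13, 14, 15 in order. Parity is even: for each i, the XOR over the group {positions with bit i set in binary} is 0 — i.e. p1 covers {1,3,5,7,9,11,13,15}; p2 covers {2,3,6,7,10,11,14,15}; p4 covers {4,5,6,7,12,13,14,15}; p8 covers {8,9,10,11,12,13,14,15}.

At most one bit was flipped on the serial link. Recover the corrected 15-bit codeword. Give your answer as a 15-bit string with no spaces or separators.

s1 (pos 1,3,5,7,9,11,13,15): 1⊕0⊕0⊕1⊕0⊕0⊕0⊕1 = 1
s2 (pos 2,3,6,7,10,11,14,15): 0⊕0⊕0⊕1⊕1⊕0⊕0⊕1 = 1
s4 (pos 4,5,6,7,12,13,14,15): 0⊕0⊕0⊕1⊕0⊕0⊕0⊕1 = 0
s8 (pos 8,9,10,11,12,13,14,15): 0⊕0⊕1⊕0⊕0⊕0⊕0⊕1 = 0
Syndrome s8…s1 = 0011 → error at position 3.
Flip position 3: 100000100100001 → 101000100100001

101000100100001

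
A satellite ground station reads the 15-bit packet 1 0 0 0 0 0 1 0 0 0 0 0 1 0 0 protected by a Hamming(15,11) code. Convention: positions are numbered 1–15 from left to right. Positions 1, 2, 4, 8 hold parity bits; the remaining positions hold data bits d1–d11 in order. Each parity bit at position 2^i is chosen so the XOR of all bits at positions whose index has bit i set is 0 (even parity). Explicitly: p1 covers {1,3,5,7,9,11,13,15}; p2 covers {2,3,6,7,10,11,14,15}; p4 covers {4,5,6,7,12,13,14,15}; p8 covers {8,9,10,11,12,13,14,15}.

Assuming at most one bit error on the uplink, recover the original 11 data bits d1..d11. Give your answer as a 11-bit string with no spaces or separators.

s1 (pos 1,3,5,7,9,11,13,15): 1⊕0⊕0⊕1⊕0⊕0⊕1⊕0 = 1
s2 (pos 2,3,6,7,10,11,14,15): 0⊕0⊕0⊕1⊕0⊕0⊕0⊕0 = 1
s4 (pos 4,5,6,7,12,13,14,15): 0⊕0⊕0⊕1⊕0⊕1⊕0⊕0 = 0
s8 (pos 8,9,10,11,12,13,14,15): 0⊕0⊕0⊕0⊕0⊕1⊕0⊕0 = 1
Syndrome s8…s1 = 1011 → error at position 11.
Flip position 11: 100000100000100 → 100000100010100
Read data bits from positions 3,5,6,7,9,10,11,12,13,14,15: 00010010100

00010010100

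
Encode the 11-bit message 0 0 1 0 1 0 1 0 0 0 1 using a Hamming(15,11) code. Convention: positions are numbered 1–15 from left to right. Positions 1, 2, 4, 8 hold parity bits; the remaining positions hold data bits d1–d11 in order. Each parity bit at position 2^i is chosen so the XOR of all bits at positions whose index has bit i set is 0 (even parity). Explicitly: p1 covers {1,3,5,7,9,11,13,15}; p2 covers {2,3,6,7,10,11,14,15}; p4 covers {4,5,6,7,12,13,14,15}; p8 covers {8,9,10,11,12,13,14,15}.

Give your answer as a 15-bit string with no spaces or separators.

Place data at non-parity positions: p1 p2 0 p4 0 1 0 p8 1 0 1 0 0 0 1
p1 (pos 1,3,5,7,9,11,13,15): XOR of data positions = 0⊕0⊕0⊕1⊕1⊕0⊕1 = 1
p2 (pos 2,3,6,7,10,11,14,15): XOR of data positions = 0⊕1⊕0⊕0⊕1⊕0⊕1 = 1
p4 (pos 4,5,6,7,12,13,14,15): XOR of data positions = 0⊕1⊕0⊕0⊕0⊕0⊕1 = 0
p8 (pos 8,9,10,11,12,13,14,15): XOR of data positions = 1⊕0⊕1⊕0⊕0⊕0⊕1 = 1
Codeword: 110001011010001

110001011010001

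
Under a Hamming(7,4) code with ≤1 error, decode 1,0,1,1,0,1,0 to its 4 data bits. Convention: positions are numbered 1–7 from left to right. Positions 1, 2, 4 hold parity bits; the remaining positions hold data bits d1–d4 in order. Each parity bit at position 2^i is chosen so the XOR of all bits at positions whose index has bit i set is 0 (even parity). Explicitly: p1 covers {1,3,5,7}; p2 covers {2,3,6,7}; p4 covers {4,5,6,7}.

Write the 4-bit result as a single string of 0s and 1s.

s1 (pos 1,3,5,7): 1⊕1⊕0⊕0 = 0
s2 (pos 2,3,6,7): 0⊕1⊕1⊕0 = 0
s4 (pos 4,5,6,7): 1⊕0⊕1⊕0 = 0
Syndrome s4…s1 = 000 → no error.
Read data bits from positions 3,5,6,7: 1010

1010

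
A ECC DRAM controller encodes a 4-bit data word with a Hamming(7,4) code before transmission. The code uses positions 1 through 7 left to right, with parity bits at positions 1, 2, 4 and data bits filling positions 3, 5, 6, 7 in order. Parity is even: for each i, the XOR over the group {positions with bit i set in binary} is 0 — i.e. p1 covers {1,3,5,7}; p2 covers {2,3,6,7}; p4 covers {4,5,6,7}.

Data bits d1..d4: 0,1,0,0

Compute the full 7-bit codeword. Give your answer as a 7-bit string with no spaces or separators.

Place data at non-parity positions: p1 p2 0 p4 1 0 0
p1 (pos 1,3,5,7): XOR of data positions = 0⊕1⊕0 = 1
p2 (pos 2,3,6,7): XOR of data positions = 0⊕0⊕0 = 0
p4 (pos 4,5,6,7): XOR of data positions = 1⊕0⊕0 = 1
Codeword: 1001100

1001100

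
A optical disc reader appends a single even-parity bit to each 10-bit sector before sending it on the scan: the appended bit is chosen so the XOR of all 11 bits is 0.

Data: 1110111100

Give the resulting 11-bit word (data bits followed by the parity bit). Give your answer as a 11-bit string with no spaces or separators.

XOR of the 10 data bits: 1⊕1⊕1⊕0⊕1⊕1⊕1⊕1⊕0⊕0 = 1
Parity bit = 1 (so all 11 bits XOR to 0).

11101111001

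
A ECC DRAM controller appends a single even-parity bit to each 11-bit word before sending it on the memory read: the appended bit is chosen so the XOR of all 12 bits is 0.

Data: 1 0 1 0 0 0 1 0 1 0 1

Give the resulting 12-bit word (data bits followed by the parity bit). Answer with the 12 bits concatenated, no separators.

XOR of the 11 data bits: 1⊕0⊕1⊕0⊕0⊕0⊕1⊕0⊕1⊕0⊕1 = 1
Parity bit = 1 (so all 12 bits XOR to 0).

101000101011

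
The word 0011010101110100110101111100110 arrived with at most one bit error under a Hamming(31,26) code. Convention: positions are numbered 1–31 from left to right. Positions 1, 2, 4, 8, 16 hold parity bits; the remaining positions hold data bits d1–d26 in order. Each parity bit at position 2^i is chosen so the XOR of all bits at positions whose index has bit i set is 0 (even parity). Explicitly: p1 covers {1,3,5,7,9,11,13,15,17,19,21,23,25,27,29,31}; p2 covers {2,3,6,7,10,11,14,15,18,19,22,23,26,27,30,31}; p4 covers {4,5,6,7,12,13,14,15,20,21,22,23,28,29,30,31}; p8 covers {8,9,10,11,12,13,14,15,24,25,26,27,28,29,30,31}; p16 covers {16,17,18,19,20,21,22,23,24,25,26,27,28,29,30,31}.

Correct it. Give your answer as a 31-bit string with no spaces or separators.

s1 (pos 1,3,5,7,9,11,13,15,17,19,21,23,25,27,29,31): 0⊕1⊕0⊕0⊕0⊕1⊕0⊕0⊕1⊕0⊕0⊕1⊕1⊕0⊕1⊕0 = 0
s2 (pos 2,3,6,7,10,11,14,15,18,19,22,23,26,27,30,31): 0⊕1⊕1⊕0⊕1⊕1⊕1⊕0⊕1⊕0⊕1⊕1⊕1⊕0⊕1⊕0 = 0
s4 (pos 4,5,6,7,12,13,14,15,20,21,22,23,28,29,30,31): 1⊕0⊕1⊕0⊕1⊕0⊕1⊕0⊕1⊕0⊕1⊕1⊕0⊕1⊕1⊕0 = 1
s8 (pos 8,9,10,11,12,13,14,15,24,25,26,27,28,29,30,31): 1⊕0⊕1⊕1⊕1⊕0⊕1⊕0⊕1⊕1⊕1⊕0⊕0⊕1⊕1⊕0 = 0
s16 (pos 16,17,18,19,20,21,22,23,24,25,26,27,28,29,30,31): 0⊕1⊕1⊕0⊕1⊕0⊕1⊕1⊕1⊕1⊕1⊕0⊕0⊕1⊕1⊕0 = 0
Syndrome s16…s1 = 00100 → error at position 4.
Flip position 4: 0011010101110100110101111100110 → 0010010101110100110101111100110

0010010101110100110101111100110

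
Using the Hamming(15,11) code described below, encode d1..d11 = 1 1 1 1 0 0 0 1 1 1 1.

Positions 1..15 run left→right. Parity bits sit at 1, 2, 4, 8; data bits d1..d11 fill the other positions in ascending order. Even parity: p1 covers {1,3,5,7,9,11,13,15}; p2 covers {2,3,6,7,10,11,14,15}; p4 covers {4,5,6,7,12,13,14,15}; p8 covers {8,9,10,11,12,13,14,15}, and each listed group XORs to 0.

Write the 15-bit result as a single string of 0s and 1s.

Place data at non-parity positions: p1 p2 1 p4 1 1 1 p8 0 0 0 1 1 1 1
p1 (pos 1,3,5,7,9,11,13,15): XOR of data positions = 1⊕1⊕1⊕0⊕0⊕1⊕1 = 1
p2 (pos 2,3,6,7,10,11,14,15): XOR of data positions = 1⊕1⊕1⊕0⊕0⊕1⊕1 = 1
p4 (pos 4,5,6,7,12,13,14,15): XOR of data positions = 1⊕1⊕1⊕1⊕1⊕1⊕1 = 1
p8 (pos 8,9,10,11,12,13,14,15): XOR of data positions = 0⊕0⊕0⊕1⊕1⊕1⊕1 = 0
Codeword: 111111100001111

111111100001111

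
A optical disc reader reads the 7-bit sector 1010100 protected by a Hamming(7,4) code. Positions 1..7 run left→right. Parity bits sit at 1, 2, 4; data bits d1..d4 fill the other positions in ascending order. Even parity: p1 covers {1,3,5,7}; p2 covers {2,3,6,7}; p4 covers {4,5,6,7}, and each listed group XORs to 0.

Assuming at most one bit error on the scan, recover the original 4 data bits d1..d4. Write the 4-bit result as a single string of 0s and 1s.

1101

s1 (pos 1,3,5,7): 1⊕1⊕1⊕0 = 1
s2 (pos 2,3,6,7): 0⊕1⊕0⊕0 = 1
s4 (pos 4,5,6,7): 0⊕1⊕0⊕0 = 1
Syndrome s4…s1 = 111 → error at position 7.
Flip position 7: 1010100 → 1010101
Read data bits from positions 3,5,6,7: 1101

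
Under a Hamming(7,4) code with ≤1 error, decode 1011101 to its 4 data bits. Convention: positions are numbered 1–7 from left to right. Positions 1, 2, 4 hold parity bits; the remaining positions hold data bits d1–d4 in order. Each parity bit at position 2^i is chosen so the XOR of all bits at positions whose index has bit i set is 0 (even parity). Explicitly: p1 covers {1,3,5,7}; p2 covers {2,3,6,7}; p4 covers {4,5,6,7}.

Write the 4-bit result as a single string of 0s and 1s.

1101

s1 (pos 1,3,5,7): 1⊕1⊕1⊕1 = 0
s2 (pos 2,3,6,7): 0⊕1⊕0⊕1 = 0
s4 (pos 4,5,6,7): 1⊕1⊕0⊕1 = 1
Syndrome s4…s1 = 100 → error at position 4.
Flip position 4: 1011101 → 1010101
Read data bits from positions 3,5,6,7: 1101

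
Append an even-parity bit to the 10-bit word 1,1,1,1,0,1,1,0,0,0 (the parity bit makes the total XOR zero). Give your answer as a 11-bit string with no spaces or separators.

XOR of the 10 data bits: 1⊕1⊕1⊕1⊕0⊕1⊕1⊕0⊕0⊕0 = 0
Parity bit = 0 (so all 11 bits XOR to 0).

11110110000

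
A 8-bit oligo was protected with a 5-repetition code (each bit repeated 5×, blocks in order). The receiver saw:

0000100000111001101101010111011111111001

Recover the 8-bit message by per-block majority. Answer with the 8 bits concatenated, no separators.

Block 1 (00001): 1 one → 0
Block 2 (00000): 0 ones → 0
Block 3 (11100): 3 ones → 1
Block 4 (11011): 4 ones → 1
Block 5 (01010): 2 ones → 0
Block 6 (11101): 4 ones → 1
Block 7 (11111): 5 ones → 1
Block 8 (11001): 3 ones → 1

00110111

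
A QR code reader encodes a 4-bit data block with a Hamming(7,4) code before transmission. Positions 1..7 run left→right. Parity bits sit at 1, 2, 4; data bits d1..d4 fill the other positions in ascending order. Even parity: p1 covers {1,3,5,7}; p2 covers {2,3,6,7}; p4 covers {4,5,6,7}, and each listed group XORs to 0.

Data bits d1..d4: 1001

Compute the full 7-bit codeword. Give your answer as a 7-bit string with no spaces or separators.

0011001

Place data at non-parity positions: p1 p2 1 p4 0 0 1
p1 (pos 1,3,5,7): XOR of data positions = 1⊕0⊕1 = 0
p2 (pos 2,3,6,7): XOR of data positions = 1⊕0⊕1 = 0
p4 (pos 4,5,6,7): XOR of data positions = 0⊕0⊕1 = 1
Codeword: 0011001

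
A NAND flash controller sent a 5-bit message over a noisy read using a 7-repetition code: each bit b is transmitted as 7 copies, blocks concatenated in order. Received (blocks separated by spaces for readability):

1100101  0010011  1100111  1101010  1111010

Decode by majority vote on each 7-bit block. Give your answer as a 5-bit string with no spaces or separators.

Block 1 (1100101): 4 ones → 1
Block 2 (0010011): 3 ones → 0
Block 3 (1100111): 5 ones → 1
Block 4 (1101010): 4 ones → 1
Block 5 (1111010): 5 ones → 1

10111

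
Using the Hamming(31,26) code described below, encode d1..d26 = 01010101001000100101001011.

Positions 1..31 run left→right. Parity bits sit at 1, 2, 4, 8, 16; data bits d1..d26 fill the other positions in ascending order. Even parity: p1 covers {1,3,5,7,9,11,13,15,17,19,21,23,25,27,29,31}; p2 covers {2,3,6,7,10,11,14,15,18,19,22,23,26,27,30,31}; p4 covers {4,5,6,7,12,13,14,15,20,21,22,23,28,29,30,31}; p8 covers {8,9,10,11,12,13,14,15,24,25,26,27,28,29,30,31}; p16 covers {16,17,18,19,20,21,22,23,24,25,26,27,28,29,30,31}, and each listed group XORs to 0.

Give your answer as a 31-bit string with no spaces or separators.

0001101101010010000100101001011

Place data at non-parity positions: p1 p2 0 p4 1 0 1 p8 0 1 0 1 0 0 1 p16 0 0 0 1 0 0 1 0 1 0 0 1 0 1 1
p1 (pos 1,3,5,7,9,11,13,15,17,19,21,23,25,27,29,31): XOR of data positions = 0⊕1⊕1⊕0⊕0⊕0⊕1⊕0⊕0⊕0⊕1⊕1⊕0⊕0⊕1 = 0
p2 (pos 2,3,6,7,10,11,14,15,18,19,22,23,26,27,30,31): XOR of data positions = 0⊕0⊕1⊕1⊕0⊕0⊕1⊕0⊕0⊕0⊕1⊕0⊕0⊕1⊕1 = 0
p4 (pos 4,5,6,7,12,13,14,15,20,21,22,23,28,29,30,31): XOR of data positions = 1⊕0⊕1⊕1⊕0⊕0⊕1⊕1⊕0⊕0⊕1⊕1⊕0⊕1⊕1 = 1
p8 (pos 8,9,10,11,12,13,14,15,24,25,26,27,28,29,30,31): XOR of data positions = 0⊕1⊕0⊕1⊕0⊕0⊕1⊕0⊕1⊕0⊕0⊕1⊕0⊕1⊕1 = 1
p16 (pos 16,17,18,19,20,21,22,23,24,25,26,27,28,29,30,31): XOR of data positions = 0⊕0⊕0⊕1⊕0⊕0⊕1⊕0⊕1⊕0⊕0⊕1⊕0⊕1⊕1 = 0
Codeword: 0001101101010010000100101001011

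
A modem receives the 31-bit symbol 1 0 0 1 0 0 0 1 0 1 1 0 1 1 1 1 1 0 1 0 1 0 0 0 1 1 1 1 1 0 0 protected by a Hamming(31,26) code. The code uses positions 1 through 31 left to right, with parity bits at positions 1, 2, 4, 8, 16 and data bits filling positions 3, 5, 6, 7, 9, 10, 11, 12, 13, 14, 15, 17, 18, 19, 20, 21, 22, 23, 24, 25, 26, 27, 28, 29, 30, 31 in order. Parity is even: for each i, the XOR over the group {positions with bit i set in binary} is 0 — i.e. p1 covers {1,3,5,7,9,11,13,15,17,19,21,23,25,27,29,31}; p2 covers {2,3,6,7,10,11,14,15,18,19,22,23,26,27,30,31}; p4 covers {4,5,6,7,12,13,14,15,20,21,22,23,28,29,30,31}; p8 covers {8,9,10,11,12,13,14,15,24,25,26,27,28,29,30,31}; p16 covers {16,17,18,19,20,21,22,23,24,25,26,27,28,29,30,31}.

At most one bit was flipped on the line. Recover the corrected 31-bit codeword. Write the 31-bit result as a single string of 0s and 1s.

1001000101101111101010001111110

s1 (pos 1,3,5,7,9,11,13,15,17,19,21,23,25,27,29,31): 1⊕0⊕0⊕0⊕0⊕1⊕1⊕1⊕1⊕1⊕1⊕0⊕1⊕1⊕1⊕0 = 0
s2 (pos 2,3,6,7,10,11,14,15,18,19,22,23,26,27,30,31): 0⊕0⊕0⊕0⊕1⊕1⊕1⊕1⊕0⊕1⊕0⊕0⊕1⊕1⊕0⊕0 = 1
s4 (pos 4,5,6,7,12,13,14,15,20,21,22,23,28,29,30,31): 1⊕0⊕0⊕0⊕0⊕1⊕1⊕1⊕0⊕1⊕0⊕0⊕1⊕1⊕0⊕0 = 1
s8 (pos 8,9,10,11,12,13,14,15,24,25,26,27,28,29,30,31): 1⊕0⊕1⊕1⊕0⊕1⊕1⊕1⊕0⊕1⊕1⊕1⊕1⊕1⊕0⊕0 = 1
s16 (pos 16,17,18,19,20,21,22,23,24,25,26,27,28,29,30,31): 1⊕1⊕0⊕1⊕0⊕1⊕0⊕0⊕0⊕1⊕1⊕1⊕1⊕1⊕0⊕0 = 1
Syndrome s16…s1 = 11110 → error at position 30.
Flip position 30: 1001000101101111101010001111100 → 1001000101101111101010001111110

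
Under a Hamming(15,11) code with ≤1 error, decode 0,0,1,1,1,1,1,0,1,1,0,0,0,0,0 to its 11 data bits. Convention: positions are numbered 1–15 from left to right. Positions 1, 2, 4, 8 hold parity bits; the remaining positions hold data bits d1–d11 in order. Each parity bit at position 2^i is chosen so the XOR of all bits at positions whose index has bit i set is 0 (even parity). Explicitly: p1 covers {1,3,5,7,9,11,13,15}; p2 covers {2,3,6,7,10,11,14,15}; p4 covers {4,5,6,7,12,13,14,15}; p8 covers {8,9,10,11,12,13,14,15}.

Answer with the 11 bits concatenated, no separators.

s1 (pos 1,3,5,7,9,11,13,15): 0⊕1⊕1⊕1⊕1⊕0⊕0⊕0 = 0
s2 (pos 2,3,6,7,10,11,14,15): 0⊕1⊕1⊕1⊕1⊕0⊕0⊕0 = 0
s4 (pos 4,5,6,7,12,13,14,15): 1⊕1⊕1⊕1⊕0⊕0⊕0⊕0 = 0
s8 (pos 8,9,10,11,12,13,14,15): 0⊕1⊕1⊕0⊕0⊕0⊕0⊕0 = 0
Syndrome s8…s1 = 0000 → no error.
Read data bits from positions 3,5,6,7,9,10,11,12,13,14,15: 11111100000

11111100000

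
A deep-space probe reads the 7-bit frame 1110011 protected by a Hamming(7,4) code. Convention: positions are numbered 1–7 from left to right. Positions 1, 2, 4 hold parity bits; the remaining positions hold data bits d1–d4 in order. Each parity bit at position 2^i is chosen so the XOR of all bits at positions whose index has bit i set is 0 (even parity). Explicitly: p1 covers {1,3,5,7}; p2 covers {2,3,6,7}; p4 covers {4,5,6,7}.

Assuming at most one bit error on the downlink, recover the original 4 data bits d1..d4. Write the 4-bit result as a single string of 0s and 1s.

1011

s1 (pos 1,3,5,7): 1⊕1⊕0⊕1 = 1
s2 (pos 2,3,6,7): 1⊕1⊕1⊕1 = 0
s4 (pos 4,5,6,7): 0⊕0⊕1⊕1 = 0
Syndrome s4…s1 = 001 → error at position 1.
Flip position 1: 1110011 → 0110011
Read data bits from positions 3,5,6,7: 1011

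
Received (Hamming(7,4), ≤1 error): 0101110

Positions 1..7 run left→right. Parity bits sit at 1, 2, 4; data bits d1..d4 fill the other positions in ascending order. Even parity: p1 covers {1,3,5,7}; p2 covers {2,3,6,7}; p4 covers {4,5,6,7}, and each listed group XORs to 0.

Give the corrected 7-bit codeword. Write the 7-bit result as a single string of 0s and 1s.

s1 (pos 1,3,5,7): 0⊕0⊕1⊕0 = 1
s2 (pos 2,3,6,7): 1⊕0⊕1⊕0 = 0
s4 (pos 4,5,6,7): 1⊕1⊕1⊕0 = 1
Syndrome s4…s1 = 101 → error at position 5.
Flip position 5: 0101110 → 0101010

0101010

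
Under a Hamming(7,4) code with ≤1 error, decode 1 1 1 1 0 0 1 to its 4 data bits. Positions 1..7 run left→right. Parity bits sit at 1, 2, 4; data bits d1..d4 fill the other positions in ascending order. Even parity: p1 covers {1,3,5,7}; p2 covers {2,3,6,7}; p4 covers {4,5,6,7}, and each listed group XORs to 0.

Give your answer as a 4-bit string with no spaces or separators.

0001

s1 (pos 1,3,5,7): 1⊕1⊕0⊕1 = 1
s2 (pos 2,3,6,7): 1⊕1⊕0⊕1 = 1
s4 (pos 4,5,6,7): 1⊕0⊕0⊕1 = 0
Syndrome s4…s1 = 011 → error at position 3.
Flip position 3: 1111001 → 1101001
Read data bits from positions 3,5,6,7: 0001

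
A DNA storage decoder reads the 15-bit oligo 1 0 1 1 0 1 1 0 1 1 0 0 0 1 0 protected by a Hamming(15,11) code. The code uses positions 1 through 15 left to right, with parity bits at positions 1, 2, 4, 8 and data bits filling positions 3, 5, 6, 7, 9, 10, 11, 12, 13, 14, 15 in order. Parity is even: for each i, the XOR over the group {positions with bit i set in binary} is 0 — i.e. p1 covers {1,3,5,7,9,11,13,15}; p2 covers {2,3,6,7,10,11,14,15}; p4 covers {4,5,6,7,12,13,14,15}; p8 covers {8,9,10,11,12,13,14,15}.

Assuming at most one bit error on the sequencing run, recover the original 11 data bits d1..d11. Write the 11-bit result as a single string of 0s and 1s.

s1 (pos 1,3,5,7,9,11,13,15): 1⊕1⊕0⊕1⊕1⊕0⊕0⊕0 = 0
s2 (pos 2,3,6,7,10,11,14,15): 0⊕1⊕1⊕1⊕1⊕0⊕1⊕0 = 1
s4 (pos 4,5,6,7,12,13,14,15): 1⊕0⊕1⊕1⊕0⊕0⊕1⊕0 = 0
s8 (pos 8,9,10,11,12,13,14,15): 0⊕1⊕1⊕0⊕0⊕0⊕1⊕0 = 1
Syndrome s8…s1 = 1010 → error at position 10.
Flip position 10: 101101101100010 → 101101101000010
Read data bits from positions 3,5,6,7,9,10,11,12,13,14,15: 10111000010

10111000010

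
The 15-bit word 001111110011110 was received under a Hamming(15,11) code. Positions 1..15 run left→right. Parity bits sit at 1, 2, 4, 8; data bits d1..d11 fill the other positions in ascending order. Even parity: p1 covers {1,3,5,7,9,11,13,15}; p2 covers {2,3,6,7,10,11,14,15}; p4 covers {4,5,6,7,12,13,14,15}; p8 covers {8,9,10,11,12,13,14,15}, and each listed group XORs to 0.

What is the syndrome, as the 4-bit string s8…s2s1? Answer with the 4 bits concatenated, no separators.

1111

s1 (pos 1,3,5,7,9,11,13,15): 0⊕1⊕1⊕1⊕0⊕1⊕1⊕0 = 1
s2 (pos 2,3,6,7,10,11,14,15): 0⊕1⊕1⊕1⊕0⊕1⊕1⊕0 = 1
s4 (pos 4,5,6,7,12,13,14,15): 1⊕1⊕1⊕1⊕1⊕1⊕1⊕0 = 1
s8 (pos 8,9,10,11,12,13,14,15): 1⊕0⊕0⊕1⊕1⊕1⊕1⊕0 = 1
Syndrome s8…s1 = 1111 → error at position 15.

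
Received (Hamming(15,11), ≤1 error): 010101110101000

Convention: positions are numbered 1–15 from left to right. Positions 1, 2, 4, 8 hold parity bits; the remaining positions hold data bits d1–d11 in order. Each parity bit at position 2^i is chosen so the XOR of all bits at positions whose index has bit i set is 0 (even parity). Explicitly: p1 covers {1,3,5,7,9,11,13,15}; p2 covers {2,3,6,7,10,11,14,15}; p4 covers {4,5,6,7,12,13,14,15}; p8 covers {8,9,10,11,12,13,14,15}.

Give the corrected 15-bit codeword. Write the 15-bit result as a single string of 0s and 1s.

010101111101000

s1 (pos 1,3,5,7,9,11,13,15): 0⊕0⊕0⊕1⊕0⊕0⊕0⊕0 = 1
s2 (pos 2,3,6,7,10,11,14,15): 1⊕0⊕1⊕1⊕1⊕0⊕0⊕0 = 0
s4 (pos 4,5,6,7,12,13,14,15): 1⊕0⊕1⊕1⊕1⊕0⊕0⊕0 = 0
s8 (pos 8,9,10,11,12,13,14,15): 1⊕0⊕1⊕0⊕1⊕0⊕0⊕0 = 1
Syndrome s8…s1 = 1001 → error at position 9.
Flip position 9: 010101110101000 → 010101111101000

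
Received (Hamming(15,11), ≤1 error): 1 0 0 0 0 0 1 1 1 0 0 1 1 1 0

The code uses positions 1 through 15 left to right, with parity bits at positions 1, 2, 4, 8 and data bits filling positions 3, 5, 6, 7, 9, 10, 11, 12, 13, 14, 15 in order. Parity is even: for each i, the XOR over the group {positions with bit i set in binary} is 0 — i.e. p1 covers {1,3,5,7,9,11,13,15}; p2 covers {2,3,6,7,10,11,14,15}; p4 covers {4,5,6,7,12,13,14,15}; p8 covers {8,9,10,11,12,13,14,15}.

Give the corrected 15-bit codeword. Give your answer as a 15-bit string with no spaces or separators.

100000101001110

s1 (pos 1,3,5,7,9,11,13,15): 1⊕0⊕0⊕1⊕1⊕0⊕1⊕0 = 0
s2 (pos 2,3,6,7,10,11,14,15): 0⊕0⊕0⊕1⊕0⊕0⊕1⊕0 = 0
s4 (pos 4,5,6,7,12,13,14,15): 0⊕0⊕0⊕1⊕1⊕1⊕1⊕0 = 0
s8 (pos 8,9,10,11,12,13,14,15): 1⊕1⊕0⊕0⊕1⊕1⊕1⊕0 = 1
Syndrome s8…s1 = 1000 → error at position 8.
Flip position 8: 100000111001110 → 100000101001110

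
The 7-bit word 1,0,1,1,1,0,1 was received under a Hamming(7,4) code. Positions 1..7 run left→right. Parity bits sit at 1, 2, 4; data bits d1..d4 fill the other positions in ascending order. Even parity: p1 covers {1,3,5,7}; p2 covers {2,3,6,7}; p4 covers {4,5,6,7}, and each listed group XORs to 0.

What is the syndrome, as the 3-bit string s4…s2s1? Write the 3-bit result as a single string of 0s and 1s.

s1 (pos 1,3,5,7): 1⊕1⊕1⊕1 = 0
s2 (pos 2,3,6,7): 0⊕1⊕0⊕1 = 0
s4 (pos 4,5,6,7): 1⊕1⊕0⊕1 = 1
Syndrome s4…s1 = 100 → error at position 4.

100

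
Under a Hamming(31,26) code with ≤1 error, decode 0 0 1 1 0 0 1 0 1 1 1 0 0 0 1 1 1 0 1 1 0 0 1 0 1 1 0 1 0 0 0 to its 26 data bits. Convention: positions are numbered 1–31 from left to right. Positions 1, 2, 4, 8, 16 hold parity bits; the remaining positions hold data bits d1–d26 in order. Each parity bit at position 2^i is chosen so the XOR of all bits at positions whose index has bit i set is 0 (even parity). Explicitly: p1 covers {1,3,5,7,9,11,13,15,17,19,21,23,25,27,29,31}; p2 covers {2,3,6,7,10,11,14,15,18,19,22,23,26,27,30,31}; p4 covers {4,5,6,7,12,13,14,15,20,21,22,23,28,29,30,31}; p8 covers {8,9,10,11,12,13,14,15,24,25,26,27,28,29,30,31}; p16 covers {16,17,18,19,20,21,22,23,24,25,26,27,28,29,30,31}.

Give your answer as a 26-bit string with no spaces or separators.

s1 (pos 1,3,5,7,9,11,13,15,17,19,21,23,25,27,29,31): 0⊕1⊕0⊕1⊕1⊕1⊕0⊕1⊕1⊕1⊕0⊕1⊕1⊕0⊕0⊕0 = 1
s2 (pos 2,3,6,7,10,11,14,15,18,19,22,23,26,27,30,31): 0⊕1⊕0⊕1⊕1⊕1⊕0⊕1⊕0⊕1⊕0⊕1⊕1⊕0⊕0⊕0 = 0
s4 (pos 4,5,6,7,12,13,14,15,20,21,22,23,28,29,30,31): 1⊕0⊕0⊕1⊕0⊕0⊕0⊕1⊕1⊕0⊕0⊕1⊕1⊕0⊕0⊕0 = 0
s8 (pos 8,9,10,11,12,13,14,15,24,25,26,27,28,29,30,31): 0⊕1⊕1⊕1⊕0⊕0⊕0⊕1⊕0⊕1⊕1⊕0⊕1⊕0⊕0⊕0 = 1
s16 (pos 16,17,18,19,20,21,22,23,24,25,26,27,28,29,30,31): 1⊕1⊕0⊕1⊕1⊕0⊕0⊕1⊕0⊕1⊕1⊕0⊕1⊕0⊕0⊕0 = 0
Syndrome s16…s1 = 01001 → error at position 9.
Flip position 9: 0011001011100011101100101101000 → 0011001001100011101100101101000
Read data bits from positions 3,5,6,7,9,10,11,12,13,14,15,17,18,19,20,21,22,23,24,25,26,27,28,29,30,31: 10010110001101100101101000

10010110001101100101101000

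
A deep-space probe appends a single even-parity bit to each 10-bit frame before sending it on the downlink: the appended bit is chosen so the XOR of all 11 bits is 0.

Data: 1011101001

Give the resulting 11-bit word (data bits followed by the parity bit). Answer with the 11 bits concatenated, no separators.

XOR of the 10 data bits: 1⊕0⊕1⊕1⊕1⊕0⊕1⊕0⊕0⊕1 = 0
Parity bit = 0 (so all 11 bits XOR to 0).

10111010010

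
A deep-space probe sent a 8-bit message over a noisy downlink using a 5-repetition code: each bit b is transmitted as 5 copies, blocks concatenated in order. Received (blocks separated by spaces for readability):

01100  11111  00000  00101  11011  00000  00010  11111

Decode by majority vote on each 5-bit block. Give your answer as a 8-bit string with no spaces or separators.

01001001

Block 1 (01100): 2 ones → 0
Block 2 (11111): 5 ones → 1
Block 3 (00000): 0 ones → 0
Block 4 (00101): 2 ones → 0
Block 5 (11011): 4 ones → 1
Block 6 (00000): 0 ones → 0
Block 7 (00010): 1 one → 0
Block 8 (11111): 5 ones → 1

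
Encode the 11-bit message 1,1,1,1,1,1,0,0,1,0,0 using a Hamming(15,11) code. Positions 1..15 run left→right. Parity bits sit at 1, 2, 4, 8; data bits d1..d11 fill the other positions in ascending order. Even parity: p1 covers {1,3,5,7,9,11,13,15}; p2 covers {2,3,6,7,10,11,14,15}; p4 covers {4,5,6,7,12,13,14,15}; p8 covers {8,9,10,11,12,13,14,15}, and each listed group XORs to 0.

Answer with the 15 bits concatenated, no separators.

101011111100100

Place data at non-parity positions: p1 p2 1 p4 1 1 1 p8 1 1 0 0 1 0 0
p1 (pos 1,3,5,7,9,11,13,15): XOR of data positions = 1⊕1⊕1⊕1⊕0⊕1⊕0 = 1
p2 (pos 2,3,6,7,10,11,14,15): XOR of data positions = 1⊕1⊕1⊕1⊕0⊕0⊕0 = 0
p4 (pos 4,5,6,7,12,13,14,15): XOR of data positions = 1⊕1⊕1⊕0⊕1⊕0⊕0 = 0
p8 (pos 8,9,10,11,12,13,14,15): XOR of data positions = 1⊕1⊕0⊕0⊕1⊕0⊕0 = 1
Codeword: 101011111100100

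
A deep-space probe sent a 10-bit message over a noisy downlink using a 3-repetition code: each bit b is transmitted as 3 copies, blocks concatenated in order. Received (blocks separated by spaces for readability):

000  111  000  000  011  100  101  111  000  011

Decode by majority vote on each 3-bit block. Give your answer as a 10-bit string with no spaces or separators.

0100101101

Block 1 (000): 0 ones → 0
Block 2 (111): 3 ones → 1
Block 3 (000): 0 ones → 0
Block 4 (000): 0 ones → 0
Block 5 (011): 2 ones → 1
Block 6 (100): 1 one → 0
Block 7 (101): 2 ones → 1
Block 8 (111): 3 ones → 1
Block 9 (000): 0 ones → 0
Block 10 (011): 2 ones → 1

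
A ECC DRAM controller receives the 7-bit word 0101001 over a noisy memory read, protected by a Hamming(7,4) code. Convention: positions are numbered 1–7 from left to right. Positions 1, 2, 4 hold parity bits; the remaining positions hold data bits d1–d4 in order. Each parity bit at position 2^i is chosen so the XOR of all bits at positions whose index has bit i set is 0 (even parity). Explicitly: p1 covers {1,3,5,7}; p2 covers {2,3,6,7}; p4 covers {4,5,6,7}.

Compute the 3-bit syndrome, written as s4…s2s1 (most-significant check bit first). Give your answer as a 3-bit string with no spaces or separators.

001

s1 (pos 1,3,5,7): 0⊕0⊕0⊕1 = 1
s2 (pos 2,3,6,7): 1⊕0⊕0⊕1 = 0
s4 (pos 4,5,6,7): 1⊕0⊕0⊕1 = 0
Syndrome s4…s1 = 001 → error at position 1.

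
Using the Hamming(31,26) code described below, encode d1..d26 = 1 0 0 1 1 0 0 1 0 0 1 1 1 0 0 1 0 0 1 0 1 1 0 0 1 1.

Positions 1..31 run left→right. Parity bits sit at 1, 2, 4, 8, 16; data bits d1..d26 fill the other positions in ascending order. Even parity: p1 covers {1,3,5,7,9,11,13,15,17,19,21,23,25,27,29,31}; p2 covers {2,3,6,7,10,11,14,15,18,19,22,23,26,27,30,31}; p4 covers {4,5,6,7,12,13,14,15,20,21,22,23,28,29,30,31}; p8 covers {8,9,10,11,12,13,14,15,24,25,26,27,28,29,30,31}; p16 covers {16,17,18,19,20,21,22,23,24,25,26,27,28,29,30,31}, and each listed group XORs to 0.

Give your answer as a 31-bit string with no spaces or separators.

0010001010010010110010010110011

Place data at non-parity positions: p1 p2 1 p4 0 0 1 p8 1 0 0 1 0 0 1 p16 1 1 0 0 1 0 0 1 0 1 1 0 0 1 1
p1 (pos 1,3,5,7,9,11,13,15,17,19,21,23,25,27,29,31): XOR of data positions = 1⊕0⊕1⊕1⊕0⊕0⊕1⊕1⊕0⊕1⊕0⊕0⊕1⊕0⊕1 = 0
p2 (pos 2,3,6,7,10,11,14,15,18,19,22,23,26,27,30,31): XOR of data positions = 1⊕0⊕1⊕0⊕0⊕0⊕1⊕1⊕0⊕0⊕0⊕1⊕1⊕1⊕1 = 0
p4 (pos 4,5,6,7,12,13,14,15,20,21,22,23,28,29,30,31): XOR of data positions = 0⊕0⊕1⊕1⊕0⊕0⊕1⊕0⊕1⊕0⊕0⊕0⊕0⊕1⊕1 = 0
p8 (pos 8,9,10,11,12,13,14,15,24,25,26,27,28,29,30,31): XOR of data positions = 1⊕0⊕0⊕1⊕0⊕0⊕1⊕1⊕0⊕1⊕1⊕0⊕0⊕1⊕1 = 0
p16 (pos 16,17,18,19,20,21,22,23,24,25,26,27,28,29,30,31): XOR of data positions = 1⊕1⊕0⊕0⊕1⊕0⊕0⊕1⊕0⊕1⊕1⊕0⊕0⊕1⊕1 = 0
Codeword: 0010001010010010110010010110011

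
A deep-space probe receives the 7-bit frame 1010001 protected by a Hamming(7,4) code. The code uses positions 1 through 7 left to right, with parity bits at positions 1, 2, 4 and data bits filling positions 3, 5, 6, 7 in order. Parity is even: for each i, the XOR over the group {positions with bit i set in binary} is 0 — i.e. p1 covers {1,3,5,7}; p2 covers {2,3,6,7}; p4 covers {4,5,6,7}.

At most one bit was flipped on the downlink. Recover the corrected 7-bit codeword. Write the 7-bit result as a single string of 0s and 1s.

1010101

s1 (pos 1,3,5,7): 1⊕1⊕0⊕1 = 1
s2 (pos 2,3,6,7): 0⊕1⊕0⊕1 = 0
s4 (pos 4,5,6,7): 0⊕0⊕0⊕1 = 1
Syndrome s4…s1 = 101 → error at position 5.
Flip position 5: 1010001 → 1010101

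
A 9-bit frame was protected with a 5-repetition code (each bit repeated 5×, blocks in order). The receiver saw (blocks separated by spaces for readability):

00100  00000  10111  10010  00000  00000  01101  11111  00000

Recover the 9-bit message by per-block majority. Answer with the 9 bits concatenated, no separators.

001000110

Block 1 (00100): 1 one → 0
Block 2 (00000): 0 ones → 0
Block 3 (10111): 4 ones → 1
Block 4 (10010): 2 ones → 0
Block 5 (00000): 0 ones → 0
Block 6 (00000): 0 ones → 0
Block 7 (01101): 3 ones → 1
Block 8 (11111): 5 ones → 1
Block 9 (00000): 0 ones → 0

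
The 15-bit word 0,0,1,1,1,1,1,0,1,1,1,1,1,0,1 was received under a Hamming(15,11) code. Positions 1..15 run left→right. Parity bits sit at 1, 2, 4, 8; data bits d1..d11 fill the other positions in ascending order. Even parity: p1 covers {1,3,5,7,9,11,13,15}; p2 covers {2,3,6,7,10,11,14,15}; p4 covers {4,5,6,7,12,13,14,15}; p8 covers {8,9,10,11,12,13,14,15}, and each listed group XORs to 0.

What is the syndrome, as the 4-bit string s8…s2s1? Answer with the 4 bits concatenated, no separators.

s1 (pos 1,3,5,7,9,11,13,15): 0⊕1⊕1⊕1⊕1⊕1⊕1⊕1 = 1
s2 (pos 2,3,6,7,10,11,14,15): 0⊕1⊕1⊕1⊕1⊕1⊕0⊕1 = 0
s4 (pos 4,5,6,7,12,13,14,15): 1⊕1⊕1⊕1⊕1⊕1⊕0⊕1 = 1
s8 (pos 8,9,10,11,12,13,14,15): 0⊕1⊕1⊕1⊕1⊕1⊕0⊕1 = 0
Syndrome s8…s1 = 0101 → error at position 5.

0101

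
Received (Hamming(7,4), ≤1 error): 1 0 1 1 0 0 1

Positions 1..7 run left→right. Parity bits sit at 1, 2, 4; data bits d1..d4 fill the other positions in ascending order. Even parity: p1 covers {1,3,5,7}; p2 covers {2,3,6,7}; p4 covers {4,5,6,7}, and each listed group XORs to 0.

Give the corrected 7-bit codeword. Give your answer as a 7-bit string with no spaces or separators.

0011001

s1 (pos 1,3,5,7): 1⊕1⊕0⊕1 = 1
s2 (pos 2,3,6,7): 0⊕1⊕0⊕1 = 0
s4 (pos 4,5,6,7): 1⊕0⊕0⊕1 = 0
Syndrome s4…s1 = 001 → error at position 1.
Flip position 1: 1011001 → 0011001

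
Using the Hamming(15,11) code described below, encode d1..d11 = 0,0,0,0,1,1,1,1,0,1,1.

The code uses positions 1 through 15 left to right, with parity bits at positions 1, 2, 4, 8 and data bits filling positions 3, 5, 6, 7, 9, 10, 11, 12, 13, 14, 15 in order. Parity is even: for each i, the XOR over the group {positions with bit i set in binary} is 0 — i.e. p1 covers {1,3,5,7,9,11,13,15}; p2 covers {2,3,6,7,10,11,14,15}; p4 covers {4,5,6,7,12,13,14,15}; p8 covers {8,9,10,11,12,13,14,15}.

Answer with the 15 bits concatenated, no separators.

Place data at non-parity positions: p1 p2 0 p4 0 0 0 p8 1 1 1 1 0 1 1
p1 (pos 1,3,5,7,9,11,13,15): XOR of data positions = 0⊕0⊕0⊕1⊕1⊕0⊕1 = 1
p2 (pos 2,3,6,7,10,11,14,15): XOR of data positions = 0⊕0⊕0⊕1⊕1⊕1⊕1 = 0
p4 (pos 4,5,6,7,12,13,14,15): XOR of data positions = 0⊕0⊕0⊕1⊕0⊕1⊕1 = 1
p8 (pos 8,9,10,11,12,13,14,15): XOR of data positions = 1⊕1⊕1⊕1⊕0⊕1⊕1 = 0
Codeword: 100100001111011

100100001111011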